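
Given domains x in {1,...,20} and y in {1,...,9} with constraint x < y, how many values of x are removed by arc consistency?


For the constraint x < y, x needs a supporting value in y's domain.
x can be at most 8 (one less than y's maximum).
Valid x values from domain: 8 out of 20.
Pruned = 20 - 8 = 12.

12


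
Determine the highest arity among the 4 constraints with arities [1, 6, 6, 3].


The arities are: 1, 6, 6, 3.
Scan for the maximum value.
Maximum arity = 6.

6


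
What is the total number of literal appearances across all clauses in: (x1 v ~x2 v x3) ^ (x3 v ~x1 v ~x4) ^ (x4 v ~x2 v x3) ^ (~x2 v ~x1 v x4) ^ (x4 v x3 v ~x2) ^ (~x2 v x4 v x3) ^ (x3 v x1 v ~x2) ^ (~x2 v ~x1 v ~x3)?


Clause lengths: 3, 3, 3, 3, 3, 3, 3, 3.
Sum = 3 + 3 + 3 + 3 + 3 + 3 + 3 + 3 = 24.

24


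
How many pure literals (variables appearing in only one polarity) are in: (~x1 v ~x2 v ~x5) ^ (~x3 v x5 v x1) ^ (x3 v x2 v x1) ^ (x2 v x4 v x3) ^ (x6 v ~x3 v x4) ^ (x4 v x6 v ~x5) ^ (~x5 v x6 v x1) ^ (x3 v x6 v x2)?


A pure literal appears in only one polarity across all clauses.
Pure literals: x4 (positive only), x6 (positive only).
Count = 2.

2


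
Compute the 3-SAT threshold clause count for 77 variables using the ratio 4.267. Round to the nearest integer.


The 3-SAT phase transition occurs at approximately 4.267 clauses per variable.
m = 4.267 * 77 = 328.559.
Rounded to nearest integer: 329.

329


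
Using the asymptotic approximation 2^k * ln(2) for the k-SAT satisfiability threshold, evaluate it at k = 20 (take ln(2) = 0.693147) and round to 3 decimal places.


Using the asymptotic formula: threshold ~ 2^k * ln(2).
2^20 = 1048576.
1048576 * 0.693147 = 726817.309.

726817.309


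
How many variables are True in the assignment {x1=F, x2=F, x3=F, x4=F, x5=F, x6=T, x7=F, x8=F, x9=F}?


The weight is the number of variables assigned True.
True variables: x6.
Weight = 1.

1


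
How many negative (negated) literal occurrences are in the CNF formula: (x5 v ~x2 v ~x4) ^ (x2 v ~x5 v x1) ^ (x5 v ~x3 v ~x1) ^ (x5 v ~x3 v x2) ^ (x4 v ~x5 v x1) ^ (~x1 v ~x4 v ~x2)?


Scan each clause for negated literals.
Clause 1: 2 negative; Clause 2: 1 negative; Clause 3: 2 negative; Clause 4: 1 negative; Clause 5: 1 negative; Clause 6: 3 negative.
Total negative literal occurrences = 10.

10


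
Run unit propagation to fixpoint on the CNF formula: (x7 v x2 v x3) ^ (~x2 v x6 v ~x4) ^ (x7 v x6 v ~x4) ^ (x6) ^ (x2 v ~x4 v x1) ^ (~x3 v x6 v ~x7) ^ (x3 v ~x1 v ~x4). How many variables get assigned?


Unit propagation repeatedly assigns the literal in any unit clause, then simplifies.
Assignments in order: x6 = T.
No further unit clauses remain.
Total variables assigned = 1.

1


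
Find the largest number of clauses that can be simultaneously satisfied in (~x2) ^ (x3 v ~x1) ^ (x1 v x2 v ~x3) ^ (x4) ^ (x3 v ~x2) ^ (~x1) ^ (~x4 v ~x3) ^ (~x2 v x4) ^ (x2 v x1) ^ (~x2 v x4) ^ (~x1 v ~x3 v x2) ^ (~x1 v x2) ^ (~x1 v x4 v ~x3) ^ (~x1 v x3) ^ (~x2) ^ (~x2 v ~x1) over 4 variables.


Enumerate all 16 truth assignments.
For each, count how many of the 16 clauses are satisfied.
The formula is not fully satisfiable, so the maximum is below 16.
Maximum simultaneously satisfiable clauses = 15.

15


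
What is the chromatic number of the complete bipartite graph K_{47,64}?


K_{47,64} is bipartite by definition: the two parts are independent sets, with every edge crossing between them.
Color all vertices in one part with color 1 and all vertices in the other part with color 2.
Since the graph has at least one edge, one color does not suffice.
Chromatic number = 2.

2


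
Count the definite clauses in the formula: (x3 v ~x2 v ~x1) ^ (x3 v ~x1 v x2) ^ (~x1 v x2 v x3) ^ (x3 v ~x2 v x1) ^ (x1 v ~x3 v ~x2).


A definite clause has exactly one positive literal.
Clause 1: 1 positive -> definite
Clause 2: 2 positive -> not definite
Clause 3: 2 positive -> not definite
Clause 4: 2 positive -> not definite
Clause 5: 1 positive -> definite
Definite clause count = 2.

2


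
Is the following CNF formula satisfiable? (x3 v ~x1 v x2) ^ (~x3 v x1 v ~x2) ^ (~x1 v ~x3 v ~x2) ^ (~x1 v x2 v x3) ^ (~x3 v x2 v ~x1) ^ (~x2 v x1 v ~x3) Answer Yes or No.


Check all 8 possible truth assignments.
Number of satisfying assignments found: 4.
The formula is satisfiable.

Yes


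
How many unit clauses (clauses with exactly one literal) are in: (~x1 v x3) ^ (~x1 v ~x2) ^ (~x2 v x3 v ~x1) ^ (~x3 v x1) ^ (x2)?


A unit clause contains exactly one literal.
Unit clauses found: (x2).
Count = 1.

1


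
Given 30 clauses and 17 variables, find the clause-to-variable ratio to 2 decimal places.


Clause-to-variable ratio = clauses / variables.
30 / 17 = 1.76.

1.76


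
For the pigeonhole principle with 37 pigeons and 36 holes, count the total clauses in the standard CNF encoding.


The PHP encoding has two parts:
1) At-least-one-hole clauses: 37 (one per pigeon, each with 36 literals).
2) At-most-one-pigeon-per-hole clauses: 36 holes * C(37,2) = 36 * 666 = 23976.
Total clauses = 37 + 23976 = 24013.

24013


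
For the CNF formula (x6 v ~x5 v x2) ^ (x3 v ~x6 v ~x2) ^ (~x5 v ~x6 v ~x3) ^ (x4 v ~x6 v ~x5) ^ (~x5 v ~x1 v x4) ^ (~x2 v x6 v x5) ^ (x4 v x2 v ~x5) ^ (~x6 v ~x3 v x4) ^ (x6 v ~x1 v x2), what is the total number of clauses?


Each group enclosed in parentheses joined by ^ is one clause.
Counting the conjuncts: 9 clauses.

9


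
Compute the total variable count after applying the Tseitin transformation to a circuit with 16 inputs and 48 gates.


The Tseitin transformation introduces one auxiliary variable per gate.
Total variables = inputs + gates = 16 + 48 = 64.

64


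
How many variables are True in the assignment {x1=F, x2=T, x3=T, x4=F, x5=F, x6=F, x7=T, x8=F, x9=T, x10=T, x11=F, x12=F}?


The weight is the number of variables assigned True.
True variables: x2, x3, x7, x9, x10.
Weight = 5.

5


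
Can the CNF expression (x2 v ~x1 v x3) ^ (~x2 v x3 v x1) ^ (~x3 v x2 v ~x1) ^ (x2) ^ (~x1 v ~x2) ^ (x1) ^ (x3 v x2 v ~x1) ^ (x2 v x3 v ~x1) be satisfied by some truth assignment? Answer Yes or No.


Check all 8 possible truth assignments.
Number of satisfying assignments found: 0.
The formula is unsatisfiable.

No


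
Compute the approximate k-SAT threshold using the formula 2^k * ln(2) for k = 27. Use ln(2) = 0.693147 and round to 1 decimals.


Using the asymptotic formula: threshold ~ 2^k * ln(2).
2^27 = 134217728.
134217728 * 0.693147 = 93032615.5.

93032615.5


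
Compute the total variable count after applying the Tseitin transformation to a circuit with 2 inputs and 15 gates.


The Tseitin transformation introduces one auxiliary variable per gate.
Total variables = inputs + gates = 2 + 15 = 17.

17


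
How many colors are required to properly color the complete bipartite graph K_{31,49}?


K_{31,49} is bipartite by definition: the two parts are independent sets, with every edge crossing between them.
Color all vertices in one part with color 1 and all vertices in the other part with color 2.
Since the graph has at least one edge, one color does not suffice.
Chromatic number = 2.

2


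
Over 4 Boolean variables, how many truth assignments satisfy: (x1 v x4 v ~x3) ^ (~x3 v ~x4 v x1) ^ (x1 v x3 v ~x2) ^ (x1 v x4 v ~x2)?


Enumerate all 16 truth assignments over 4 variables.
Test each against every clause.
Satisfying assignments found: 10.

10


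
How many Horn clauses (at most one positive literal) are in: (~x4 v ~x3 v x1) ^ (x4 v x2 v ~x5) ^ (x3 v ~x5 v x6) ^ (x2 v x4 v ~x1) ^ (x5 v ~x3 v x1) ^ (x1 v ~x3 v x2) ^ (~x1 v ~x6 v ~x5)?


A Horn clause has at most one positive literal.
Clause 1: 1 positive lit(s) -> Horn
Clause 2: 2 positive lit(s) -> not Horn
Clause 3: 2 positive lit(s) -> not Horn
Clause 4: 2 positive lit(s) -> not Horn
Clause 5: 2 positive lit(s) -> not Horn
Clause 6: 2 positive lit(s) -> not Horn
Clause 7: 0 positive lit(s) -> Horn
Total Horn clauses = 2.

2


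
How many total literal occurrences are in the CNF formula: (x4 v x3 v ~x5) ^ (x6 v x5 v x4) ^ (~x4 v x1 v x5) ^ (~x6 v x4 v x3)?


Clause lengths: 3, 3, 3, 3.
Sum = 3 + 3 + 3 + 3 = 12.

12


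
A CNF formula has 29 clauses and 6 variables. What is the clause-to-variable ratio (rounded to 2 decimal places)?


Clause-to-variable ratio = clauses / variables.
29 / 6 = 4.83.

4.83


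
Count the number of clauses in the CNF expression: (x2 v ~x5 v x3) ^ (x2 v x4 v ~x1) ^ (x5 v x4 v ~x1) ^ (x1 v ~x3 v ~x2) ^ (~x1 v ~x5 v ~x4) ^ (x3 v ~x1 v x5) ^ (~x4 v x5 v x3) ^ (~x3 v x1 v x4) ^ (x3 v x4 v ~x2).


Each group enclosed in parentheses joined by ^ is one clause.
Counting the conjuncts: 9 clauses.

9


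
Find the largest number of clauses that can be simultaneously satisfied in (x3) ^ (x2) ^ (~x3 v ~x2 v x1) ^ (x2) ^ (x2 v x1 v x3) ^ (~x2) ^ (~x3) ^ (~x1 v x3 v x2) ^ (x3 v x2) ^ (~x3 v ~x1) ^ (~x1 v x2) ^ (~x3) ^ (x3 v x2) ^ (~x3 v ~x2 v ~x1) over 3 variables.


Enumerate all 8 truth assignments.
For each, count how many of the 14 clauses are satisfied.
The formula is not fully satisfiable, so the maximum is below 14.
Maximum simultaneously satisfiable clauses = 12.

12


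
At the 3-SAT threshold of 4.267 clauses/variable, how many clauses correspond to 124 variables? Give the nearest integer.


The 3-SAT phase transition occurs at approximately 4.267 clauses per variable.
m = 4.267 * 124 = 529.108.
Rounded to nearest integer: 529.

529


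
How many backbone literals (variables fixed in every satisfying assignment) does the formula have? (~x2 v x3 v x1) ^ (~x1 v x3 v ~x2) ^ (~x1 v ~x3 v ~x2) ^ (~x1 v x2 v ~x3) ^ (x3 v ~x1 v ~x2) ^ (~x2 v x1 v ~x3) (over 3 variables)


Find all satisfying assignments: 3 model(s).
Check which variables have the same value in every model.
Fixed variables: x2=F.
Backbone size = 1.

1


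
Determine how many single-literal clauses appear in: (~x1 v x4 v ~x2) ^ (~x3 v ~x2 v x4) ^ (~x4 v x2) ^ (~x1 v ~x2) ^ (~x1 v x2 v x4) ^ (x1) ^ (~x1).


A unit clause contains exactly one literal.
Unit clauses found: (x1), (~x1).
Count = 2.

2


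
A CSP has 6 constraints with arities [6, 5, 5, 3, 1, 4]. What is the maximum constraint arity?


The arities are: 6, 5, 5, 3, 1, 4.
Scan for the maximum value.
Maximum arity = 6.

6


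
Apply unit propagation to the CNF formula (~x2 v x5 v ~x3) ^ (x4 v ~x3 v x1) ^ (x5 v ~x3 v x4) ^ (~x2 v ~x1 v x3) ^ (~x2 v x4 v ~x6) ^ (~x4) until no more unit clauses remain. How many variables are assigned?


Unit propagation repeatedly assigns the literal in any unit clause, then simplifies.
Assignments in order: x4 = F.
No further unit clauses remain.
Total variables assigned = 1.

1


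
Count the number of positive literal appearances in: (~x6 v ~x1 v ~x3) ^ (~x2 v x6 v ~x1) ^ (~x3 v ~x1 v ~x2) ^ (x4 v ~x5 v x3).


Scan each clause for unnegated literals.
Clause 1: 0 positive; Clause 2: 1 positive; Clause 3: 0 positive; Clause 4: 2 positive.
Total positive literal occurrences = 3.

3


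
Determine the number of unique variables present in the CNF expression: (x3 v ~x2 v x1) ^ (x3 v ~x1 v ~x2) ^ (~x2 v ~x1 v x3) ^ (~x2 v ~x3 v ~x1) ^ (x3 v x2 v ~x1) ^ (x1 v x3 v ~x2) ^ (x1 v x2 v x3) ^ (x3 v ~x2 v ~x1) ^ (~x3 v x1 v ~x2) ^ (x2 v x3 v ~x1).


Identify each distinct variable in the formula.
Variables found: x1, x2, x3.
Total distinct variables = 3.

3


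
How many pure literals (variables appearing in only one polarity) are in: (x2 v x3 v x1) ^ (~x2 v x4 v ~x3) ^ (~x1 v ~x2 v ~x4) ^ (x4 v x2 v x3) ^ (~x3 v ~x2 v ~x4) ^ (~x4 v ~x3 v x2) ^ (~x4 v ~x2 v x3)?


A pure literal appears in only one polarity across all clauses.
No pure literals found.
Count = 0.

0


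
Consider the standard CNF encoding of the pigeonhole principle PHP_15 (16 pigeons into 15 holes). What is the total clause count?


The PHP encoding has two parts:
1) At-least-one-hole clauses: 16 (one per pigeon, each with 15 literals).
2) At-most-one-pigeon-per-hole clauses: 15 holes * C(16,2) = 15 * 120 = 1800.
Total clauses = 16 + 1800 = 1816.

1816


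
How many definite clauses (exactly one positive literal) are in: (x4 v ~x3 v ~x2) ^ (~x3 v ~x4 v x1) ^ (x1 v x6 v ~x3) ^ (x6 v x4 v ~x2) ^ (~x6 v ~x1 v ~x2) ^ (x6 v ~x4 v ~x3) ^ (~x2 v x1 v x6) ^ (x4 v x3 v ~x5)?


A definite clause has exactly one positive literal.
Clause 1: 1 positive -> definite
Clause 2: 1 positive -> definite
Clause 3: 2 positive -> not definite
Clause 4: 2 positive -> not definite
Clause 5: 0 positive -> not definite
Clause 6: 1 positive -> definite
Clause 7: 2 positive -> not definite
Clause 8: 2 positive -> not definite
Definite clause count = 3.

3


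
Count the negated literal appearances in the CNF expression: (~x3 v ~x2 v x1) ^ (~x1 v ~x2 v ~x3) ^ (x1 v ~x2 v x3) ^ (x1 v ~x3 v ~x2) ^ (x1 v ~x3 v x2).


Scan each clause for negated literals.
Clause 1: 2 negative; Clause 2: 3 negative; Clause 3: 1 negative; Clause 4: 2 negative; Clause 5: 1 negative.
Total negative literal occurrences = 9.

9


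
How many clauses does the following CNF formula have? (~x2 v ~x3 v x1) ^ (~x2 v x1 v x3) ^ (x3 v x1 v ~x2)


Each group enclosed in parentheses joined by ^ is one clause.
Counting the conjuncts: 3 clauses.

3


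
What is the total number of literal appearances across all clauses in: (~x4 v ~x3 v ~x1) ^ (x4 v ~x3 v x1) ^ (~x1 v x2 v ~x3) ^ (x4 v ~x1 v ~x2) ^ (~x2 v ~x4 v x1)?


Clause lengths: 3, 3, 3, 3, 3.
Sum = 3 + 3 + 3 + 3 + 3 = 15.

15


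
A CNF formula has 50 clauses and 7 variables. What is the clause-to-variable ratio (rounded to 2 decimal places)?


Clause-to-variable ratio = clauses / variables.
50 / 7 = 7.14.

7.14


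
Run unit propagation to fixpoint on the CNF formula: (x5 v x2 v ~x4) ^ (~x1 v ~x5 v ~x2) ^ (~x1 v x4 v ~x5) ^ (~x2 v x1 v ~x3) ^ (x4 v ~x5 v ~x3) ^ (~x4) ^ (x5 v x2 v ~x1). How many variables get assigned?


Unit propagation repeatedly assigns the literal in any unit clause, then simplifies.
Assignments in order: x4 = F.
No further unit clauses remain.
Total variables assigned = 1.

1


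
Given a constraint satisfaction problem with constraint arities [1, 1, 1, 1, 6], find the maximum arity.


The arities are: 1, 1, 1, 1, 6.
Scan for the maximum value.
Maximum arity = 6.

6


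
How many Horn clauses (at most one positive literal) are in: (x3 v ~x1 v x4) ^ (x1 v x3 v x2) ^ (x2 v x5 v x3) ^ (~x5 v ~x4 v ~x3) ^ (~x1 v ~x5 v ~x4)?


A Horn clause has at most one positive literal.
Clause 1: 2 positive lit(s) -> not Horn
Clause 2: 3 positive lit(s) -> not Horn
Clause 3: 3 positive lit(s) -> not Horn
Clause 4: 0 positive lit(s) -> Horn
Clause 5: 0 positive lit(s) -> Horn
Total Horn clauses = 2.

2


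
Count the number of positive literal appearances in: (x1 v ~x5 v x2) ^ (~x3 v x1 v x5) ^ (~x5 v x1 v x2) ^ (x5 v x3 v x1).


Scan each clause for unnegated literals.
Clause 1: 2 positive; Clause 2: 2 positive; Clause 3: 2 positive; Clause 4: 3 positive.
Total positive literal occurrences = 9.

9


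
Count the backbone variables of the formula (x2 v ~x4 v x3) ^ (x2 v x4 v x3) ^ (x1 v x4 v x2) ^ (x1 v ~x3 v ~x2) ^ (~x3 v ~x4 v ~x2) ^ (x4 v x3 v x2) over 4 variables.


Find all satisfying assignments: 8 model(s).
Check which variables have the same value in every model.
No variable is fixed across all models.
Backbone size = 0.

0


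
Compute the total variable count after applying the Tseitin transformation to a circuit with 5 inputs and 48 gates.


The Tseitin transformation introduces one auxiliary variable per gate.
Total variables = inputs + gates = 5 + 48 = 53.

53


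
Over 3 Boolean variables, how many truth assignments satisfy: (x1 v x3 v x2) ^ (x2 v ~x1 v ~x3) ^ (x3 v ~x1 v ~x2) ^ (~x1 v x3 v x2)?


Enumerate all 8 truth assignments over 3 variables.
Test each against every clause.
Satisfying assignments found: 4.

4


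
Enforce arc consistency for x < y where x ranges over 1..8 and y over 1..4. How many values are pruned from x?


For the constraint x < y, x needs a supporting value in y's domain.
x can be at most 3 (one less than y's maximum).
Valid x values from domain: 3 out of 8.
Pruned = 8 - 3 = 5.

5


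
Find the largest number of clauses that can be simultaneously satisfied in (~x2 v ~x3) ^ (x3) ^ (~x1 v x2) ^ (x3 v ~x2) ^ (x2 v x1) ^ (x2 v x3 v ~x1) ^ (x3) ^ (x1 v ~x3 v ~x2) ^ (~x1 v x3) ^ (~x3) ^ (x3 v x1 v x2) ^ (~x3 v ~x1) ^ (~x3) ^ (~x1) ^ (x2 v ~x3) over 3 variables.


Enumerate all 8 truth assignments.
For each, count how many of the 15 clauses are satisfied.
The formula is not fully satisfiable, so the maximum is below 15.
Maximum simultaneously satisfiable clauses = 12.

12


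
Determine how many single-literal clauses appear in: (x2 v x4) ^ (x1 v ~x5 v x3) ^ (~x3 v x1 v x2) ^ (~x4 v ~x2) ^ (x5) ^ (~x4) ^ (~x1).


A unit clause contains exactly one literal.
Unit clauses found: (x5), (~x4), (~x1).
Count = 3.

3


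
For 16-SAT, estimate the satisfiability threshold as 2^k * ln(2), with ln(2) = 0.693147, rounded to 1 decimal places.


Using the asymptotic formula: threshold ~ 2^k * ln(2).
2^16 = 65536.
65536 * 0.693147 = 45426.1.

45426.1


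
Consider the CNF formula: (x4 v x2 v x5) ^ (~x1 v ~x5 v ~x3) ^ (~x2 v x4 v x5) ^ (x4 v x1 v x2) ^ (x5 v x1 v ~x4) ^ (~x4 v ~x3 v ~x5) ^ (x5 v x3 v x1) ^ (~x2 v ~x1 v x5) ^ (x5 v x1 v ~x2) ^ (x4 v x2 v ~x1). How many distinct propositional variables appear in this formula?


Identify each distinct variable in the formula.
Variables found: x1, x2, x3, x4, x5.
Total distinct variables = 5.

5


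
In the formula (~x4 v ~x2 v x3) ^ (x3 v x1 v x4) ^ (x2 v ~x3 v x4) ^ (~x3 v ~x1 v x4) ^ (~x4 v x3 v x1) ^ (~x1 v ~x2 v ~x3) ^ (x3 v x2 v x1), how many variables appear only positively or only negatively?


A pure literal appears in only one polarity across all clauses.
No pure literals found.
Count = 0.

0


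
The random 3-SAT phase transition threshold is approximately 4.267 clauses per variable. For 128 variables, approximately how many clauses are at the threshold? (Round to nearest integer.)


The 3-SAT phase transition occurs at approximately 4.267 clauses per variable.
m = 4.267 * 128 = 546.176.
Rounded to nearest integer: 546.

546


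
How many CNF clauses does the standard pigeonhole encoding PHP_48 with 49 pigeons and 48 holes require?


The PHP encoding has two parts:
1) At-least-one-hole clauses: 49 (one per pigeon, each with 48 literals).
2) At-most-one-pigeon-per-hole clauses: 48 holes * C(49,2) = 48 * 1176 = 56448.
Total clauses = 49 + 56448 = 56497.

56497


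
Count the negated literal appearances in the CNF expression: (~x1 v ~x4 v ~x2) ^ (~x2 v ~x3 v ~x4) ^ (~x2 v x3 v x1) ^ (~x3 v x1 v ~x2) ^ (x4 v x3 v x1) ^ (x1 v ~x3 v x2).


Scan each clause for negated literals.
Clause 1: 3 negative; Clause 2: 3 negative; Clause 3: 1 negative; Clause 4: 2 negative; Clause 5: 0 negative; Clause 6: 1 negative.
Total negative literal occurrences = 10.

10


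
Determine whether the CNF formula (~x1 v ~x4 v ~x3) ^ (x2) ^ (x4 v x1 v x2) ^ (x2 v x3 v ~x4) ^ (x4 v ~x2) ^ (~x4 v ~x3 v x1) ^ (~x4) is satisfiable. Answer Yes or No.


Check all 16 possible truth assignments.
Number of satisfying assignments found: 0.
The formula is unsatisfiable.

No


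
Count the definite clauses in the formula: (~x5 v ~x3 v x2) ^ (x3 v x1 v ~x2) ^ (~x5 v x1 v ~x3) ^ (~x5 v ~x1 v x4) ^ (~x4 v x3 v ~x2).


A definite clause has exactly one positive literal.
Clause 1: 1 positive -> definite
Clause 2: 2 positive -> not definite
Clause 3: 1 positive -> definite
Clause 4: 1 positive -> definite
Clause 5: 1 positive -> definite
Definite clause count = 4.

4


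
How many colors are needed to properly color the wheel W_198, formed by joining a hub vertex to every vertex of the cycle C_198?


W_198 consists of the cycle C_198 together with a hub vertex adjacent to every cycle vertex.
The cycle C_198 needs 2 colors (even cycle -> 2).
The hub is adjacent to every cycle vertex, so it must receive a new color distinct from all of them.
Chromatic number = 2 + 1 = 3.

3


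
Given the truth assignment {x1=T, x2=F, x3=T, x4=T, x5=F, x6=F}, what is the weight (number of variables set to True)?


The weight is the number of variables assigned True.
True variables: x1, x3, x4.
Weight = 3.

3


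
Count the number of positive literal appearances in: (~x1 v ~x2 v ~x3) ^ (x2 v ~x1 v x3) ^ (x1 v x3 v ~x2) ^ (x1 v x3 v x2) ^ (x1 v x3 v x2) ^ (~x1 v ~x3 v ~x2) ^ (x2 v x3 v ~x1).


Scan each clause for unnegated literals.
Clause 1: 0 positive; Clause 2: 2 positive; Clause 3: 2 positive; Clause 4: 3 positive; Clause 5: 3 positive; Clause 6: 0 positive; Clause 7: 2 positive.
Total positive literal occurrences = 12.

12


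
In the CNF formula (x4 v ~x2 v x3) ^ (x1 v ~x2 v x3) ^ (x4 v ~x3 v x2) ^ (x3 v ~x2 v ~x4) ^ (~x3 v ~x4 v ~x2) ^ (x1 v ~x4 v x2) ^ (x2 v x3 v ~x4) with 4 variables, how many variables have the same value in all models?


Find all satisfying assignments: 5 model(s).
Check which variables have the same value in every model.
No variable is fixed across all models.
Backbone size = 0.

0


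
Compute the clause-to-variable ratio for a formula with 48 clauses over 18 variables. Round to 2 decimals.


Clause-to-variable ratio = clauses / variables.
48 / 18 = 2.67.

2.67


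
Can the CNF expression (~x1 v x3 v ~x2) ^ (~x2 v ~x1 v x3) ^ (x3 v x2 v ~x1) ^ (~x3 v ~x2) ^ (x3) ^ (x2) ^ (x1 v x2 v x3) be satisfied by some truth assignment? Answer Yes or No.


Check all 8 possible truth assignments.
Number of satisfying assignments found: 0.
The formula is unsatisfiable.

No


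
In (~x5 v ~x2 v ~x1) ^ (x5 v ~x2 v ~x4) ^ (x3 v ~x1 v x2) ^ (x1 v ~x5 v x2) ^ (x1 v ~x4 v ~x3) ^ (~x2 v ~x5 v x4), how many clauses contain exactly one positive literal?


A definite clause has exactly one positive literal.
Clause 1: 0 positive -> not definite
Clause 2: 1 positive -> definite
Clause 3: 2 positive -> not definite
Clause 4: 2 positive -> not definite
Clause 5: 1 positive -> definite
Clause 6: 1 positive -> definite
Definite clause count = 3.

3


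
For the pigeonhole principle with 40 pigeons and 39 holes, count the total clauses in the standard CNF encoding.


The PHP encoding has two parts:
1) At-least-one-hole clauses: 40 (one per pigeon, each with 39 literals).
2) At-most-one-pigeon-per-hole clauses: 39 holes * C(40,2) = 39 * 780 = 30420.
Total clauses = 40 + 30420 = 30460.

30460


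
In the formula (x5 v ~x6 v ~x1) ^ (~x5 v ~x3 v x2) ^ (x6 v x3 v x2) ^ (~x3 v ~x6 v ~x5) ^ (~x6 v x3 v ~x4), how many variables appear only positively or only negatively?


A pure literal appears in only one polarity across all clauses.
Pure literals: x1 (negative only), x2 (positive only), x4 (negative only).
Count = 3.

3


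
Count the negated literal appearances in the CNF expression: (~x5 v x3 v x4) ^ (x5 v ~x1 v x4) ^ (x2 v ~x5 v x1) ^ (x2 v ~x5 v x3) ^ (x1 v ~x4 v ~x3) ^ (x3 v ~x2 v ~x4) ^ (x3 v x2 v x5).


Scan each clause for negated literals.
Clause 1: 1 negative; Clause 2: 1 negative; Clause 3: 1 negative; Clause 4: 1 negative; Clause 5: 2 negative; Clause 6: 2 negative; Clause 7: 0 negative.
Total negative literal occurrences = 8.

8


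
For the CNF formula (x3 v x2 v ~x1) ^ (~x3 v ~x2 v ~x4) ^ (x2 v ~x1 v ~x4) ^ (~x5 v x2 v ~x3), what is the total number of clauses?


Each group enclosed in parentheses joined by ^ is one clause.
Counting the conjuncts: 4 clauses.

4


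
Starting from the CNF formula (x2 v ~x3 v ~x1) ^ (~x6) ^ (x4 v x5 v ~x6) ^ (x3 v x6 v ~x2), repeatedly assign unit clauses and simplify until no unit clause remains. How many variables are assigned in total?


Unit propagation repeatedly assigns the literal in any unit clause, then simplifies.
Assignments in order: x6 = F.
No further unit clauses remain.
Total variables assigned = 1.

1


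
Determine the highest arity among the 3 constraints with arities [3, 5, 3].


The arities are: 3, 5, 3.
Scan for the maximum value.
Maximum arity = 5.

5


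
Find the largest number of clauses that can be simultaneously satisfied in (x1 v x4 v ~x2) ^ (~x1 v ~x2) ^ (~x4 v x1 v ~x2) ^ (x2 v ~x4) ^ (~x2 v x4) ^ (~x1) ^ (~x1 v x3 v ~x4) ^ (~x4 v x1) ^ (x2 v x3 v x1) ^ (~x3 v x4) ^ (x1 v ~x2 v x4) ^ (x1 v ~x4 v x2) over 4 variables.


Enumerate all 16 truth assignments.
For each, count how many of the 12 clauses are satisfied.
The formula is not fully satisfiable, so the maximum is below 12.
Maximum simultaneously satisfiable clauses = 11.

11


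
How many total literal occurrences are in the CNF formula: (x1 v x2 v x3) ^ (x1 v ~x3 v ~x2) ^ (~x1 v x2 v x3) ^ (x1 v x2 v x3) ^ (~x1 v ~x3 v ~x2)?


Clause lengths: 3, 3, 3, 3, 3.
Sum = 3 + 3 + 3 + 3 + 3 = 15.

15


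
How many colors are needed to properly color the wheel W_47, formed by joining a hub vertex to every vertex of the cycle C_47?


W_47 consists of the cycle C_47 together with a hub vertex adjacent to every cycle vertex.
The cycle C_47 needs 3 colors (odd cycle -> 3).
The hub is adjacent to every cycle vertex, so it must receive a new color distinct from all of them.
Chromatic number = 3 + 1 = 4.

4


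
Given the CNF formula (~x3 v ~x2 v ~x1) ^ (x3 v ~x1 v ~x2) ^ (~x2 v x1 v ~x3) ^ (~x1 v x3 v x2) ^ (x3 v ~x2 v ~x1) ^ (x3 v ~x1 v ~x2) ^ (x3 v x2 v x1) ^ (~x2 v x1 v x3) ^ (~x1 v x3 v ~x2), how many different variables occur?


Identify each distinct variable in the formula.
Variables found: x1, x2, x3.
Total distinct variables = 3.

3


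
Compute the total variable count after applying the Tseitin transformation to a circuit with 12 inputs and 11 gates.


The Tseitin transformation introduces one auxiliary variable per gate.
Total variables = inputs + gates = 12 + 11 = 23.

23


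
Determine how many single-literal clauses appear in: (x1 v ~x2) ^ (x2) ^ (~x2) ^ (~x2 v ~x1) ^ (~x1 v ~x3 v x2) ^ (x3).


A unit clause contains exactly one literal.
Unit clauses found: (x2), (~x2), (x3).
Count = 3.

3


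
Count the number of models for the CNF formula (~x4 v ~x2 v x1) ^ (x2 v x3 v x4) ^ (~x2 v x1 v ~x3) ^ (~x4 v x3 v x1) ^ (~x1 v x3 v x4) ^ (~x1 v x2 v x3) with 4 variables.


Enumerate all 16 truth assignments over 4 variables.
Test each against every clause.
Satisfying assignments found: 8.

8


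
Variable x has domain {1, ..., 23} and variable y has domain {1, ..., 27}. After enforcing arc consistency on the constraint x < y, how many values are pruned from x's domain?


For the constraint x < y, x needs a supporting value in y's domain.
x can be at most 26 (one less than y's maximum).
Valid x values from domain: 23 out of 23.
Pruned = 23 - 23 = 0.

0


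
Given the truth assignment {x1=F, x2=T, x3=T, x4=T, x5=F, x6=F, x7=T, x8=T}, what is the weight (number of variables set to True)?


The weight is the number of variables assigned True.
True variables: x2, x3, x4, x7, x8.
Weight = 5.

5


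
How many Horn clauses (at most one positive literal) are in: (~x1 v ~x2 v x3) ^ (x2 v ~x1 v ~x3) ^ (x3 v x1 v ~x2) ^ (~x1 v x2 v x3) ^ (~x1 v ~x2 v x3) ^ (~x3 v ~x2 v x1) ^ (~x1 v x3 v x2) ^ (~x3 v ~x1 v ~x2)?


A Horn clause has at most one positive literal.
Clause 1: 1 positive lit(s) -> Horn
Clause 2: 1 positive lit(s) -> Horn
Clause 3: 2 positive lit(s) -> not Horn
Clause 4: 2 positive lit(s) -> not Horn
Clause 5: 1 positive lit(s) -> Horn
Clause 6: 1 positive lit(s) -> Horn
Clause 7: 2 positive lit(s) -> not Horn
Clause 8: 0 positive lit(s) -> Horn
Total Horn clauses = 5.

5


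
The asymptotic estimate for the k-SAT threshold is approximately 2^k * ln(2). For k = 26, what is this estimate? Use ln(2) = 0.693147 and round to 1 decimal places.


Using the asymptotic formula: threshold ~ 2^k * ln(2).
2^26 = 67108864.
67108864 * 0.693147 = 46516307.8.

46516307.8


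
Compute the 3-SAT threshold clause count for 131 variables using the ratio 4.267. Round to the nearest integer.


The 3-SAT phase transition occurs at approximately 4.267 clauses per variable.
m = 4.267 * 131 = 558.977.
Rounded to nearest integer: 559.

559


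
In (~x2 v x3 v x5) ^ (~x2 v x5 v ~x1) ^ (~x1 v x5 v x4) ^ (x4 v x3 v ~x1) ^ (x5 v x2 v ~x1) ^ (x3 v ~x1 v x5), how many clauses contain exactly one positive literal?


A definite clause has exactly one positive literal.
Clause 1: 2 positive -> not definite
Clause 2: 1 positive -> definite
Clause 3: 2 positive -> not definite
Clause 4: 2 positive -> not definite
Clause 5: 2 positive -> not definite
Clause 6: 2 positive -> not definite
Definite clause count = 1.

1


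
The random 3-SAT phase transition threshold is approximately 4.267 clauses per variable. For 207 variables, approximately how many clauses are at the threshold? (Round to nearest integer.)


The 3-SAT phase transition occurs at approximately 4.267 clauses per variable.
m = 4.267 * 207 = 883.269.
Rounded to nearest integer: 883.

883


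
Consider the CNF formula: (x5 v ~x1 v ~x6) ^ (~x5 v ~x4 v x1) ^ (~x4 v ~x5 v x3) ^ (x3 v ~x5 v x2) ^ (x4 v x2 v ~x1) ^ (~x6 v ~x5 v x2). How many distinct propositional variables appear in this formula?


Identify each distinct variable in the formula.
Variables found: x1, x2, x3, x4, x5, x6.
Total distinct variables = 6.

6


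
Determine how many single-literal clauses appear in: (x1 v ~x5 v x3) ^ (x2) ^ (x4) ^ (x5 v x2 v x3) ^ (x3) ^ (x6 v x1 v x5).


A unit clause contains exactly one literal.
Unit clauses found: (x2), (x4), (x3).
Count = 3.

3


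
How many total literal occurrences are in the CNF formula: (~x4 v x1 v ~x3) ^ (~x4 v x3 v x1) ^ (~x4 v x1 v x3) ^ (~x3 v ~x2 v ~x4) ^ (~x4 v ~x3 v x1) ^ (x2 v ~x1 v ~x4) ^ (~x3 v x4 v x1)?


Clause lengths: 3, 3, 3, 3, 3, 3, 3.
Sum = 3 + 3 + 3 + 3 + 3 + 3 + 3 = 21.

21


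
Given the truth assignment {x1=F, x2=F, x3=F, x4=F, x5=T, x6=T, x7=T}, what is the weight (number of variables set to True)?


The weight is the number of variables assigned True.
True variables: x5, x6, x7.
Weight = 3.

3


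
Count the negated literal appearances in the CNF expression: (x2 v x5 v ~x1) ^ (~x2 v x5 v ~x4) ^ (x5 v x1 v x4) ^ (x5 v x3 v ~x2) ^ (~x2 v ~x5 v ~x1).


Scan each clause for negated literals.
Clause 1: 1 negative; Clause 2: 2 negative; Clause 3: 0 negative; Clause 4: 1 negative; Clause 5: 3 negative.
Total negative literal occurrences = 7.

7


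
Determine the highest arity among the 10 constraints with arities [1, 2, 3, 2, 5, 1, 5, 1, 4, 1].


The arities are: 1, 2, 3, 2, 5, 1, 5, 1, 4, 1.
Scan for the maximum value.
Maximum arity = 5.

5


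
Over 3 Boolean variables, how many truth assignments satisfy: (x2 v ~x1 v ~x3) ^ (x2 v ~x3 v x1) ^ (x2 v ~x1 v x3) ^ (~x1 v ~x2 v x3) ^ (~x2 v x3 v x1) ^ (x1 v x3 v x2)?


Enumerate all 8 truth assignments over 3 variables.
Test each against every clause.
Satisfying assignments found: 2.

2


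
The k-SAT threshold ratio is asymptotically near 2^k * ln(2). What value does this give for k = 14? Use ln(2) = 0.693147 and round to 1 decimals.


Using the asymptotic formula: threshold ~ 2^k * ln(2).
2^14 = 16384.
16384 * 0.693147 = 11356.5.

11356.5


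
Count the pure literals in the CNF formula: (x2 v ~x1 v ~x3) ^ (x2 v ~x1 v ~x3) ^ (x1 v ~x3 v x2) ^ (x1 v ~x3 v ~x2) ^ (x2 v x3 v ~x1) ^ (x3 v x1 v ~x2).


A pure literal appears in only one polarity across all clauses.
No pure literals found.
Count = 0.

0


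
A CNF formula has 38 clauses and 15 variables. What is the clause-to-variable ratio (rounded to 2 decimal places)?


Clause-to-variable ratio = clauses / variables.
38 / 15 = 2.53.

2.53


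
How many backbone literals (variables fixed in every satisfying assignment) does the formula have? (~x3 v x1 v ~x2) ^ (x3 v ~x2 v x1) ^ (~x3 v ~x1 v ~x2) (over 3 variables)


Find all satisfying assignments: 5 model(s).
Check which variables have the same value in every model.
No variable is fixed across all models.
Backbone size = 0.

0


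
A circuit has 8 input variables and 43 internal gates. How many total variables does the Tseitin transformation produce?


The Tseitin transformation introduces one auxiliary variable per gate.
Total variables = inputs + gates = 8 + 43 = 51.

51


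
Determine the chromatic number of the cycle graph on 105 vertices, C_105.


An odd cycle cannot be 2-colored: alternating two colors around the cycle returns to the start with a conflict.
Since 105 is odd, three colors are required (and three suffice).
Chromatic number = 3.

3


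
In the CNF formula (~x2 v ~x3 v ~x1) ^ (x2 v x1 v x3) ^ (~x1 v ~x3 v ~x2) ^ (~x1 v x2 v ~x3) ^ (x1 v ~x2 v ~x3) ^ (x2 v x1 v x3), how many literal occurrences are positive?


Scan each clause for unnegated literals.
Clause 1: 0 positive; Clause 2: 3 positive; Clause 3: 0 positive; Clause 4: 1 positive; Clause 5: 1 positive; Clause 6: 3 positive.
Total positive literal occurrences = 8.

8


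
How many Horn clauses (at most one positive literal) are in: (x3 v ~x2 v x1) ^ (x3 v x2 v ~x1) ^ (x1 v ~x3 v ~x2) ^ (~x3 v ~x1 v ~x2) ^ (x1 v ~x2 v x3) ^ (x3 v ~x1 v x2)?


A Horn clause has at most one positive literal.
Clause 1: 2 positive lit(s) -> not Horn
Clause 2: 2 positive lit(s) -> not Horn
Clause 3: 1 positive lit(s) -> Horn
Clause 4: 0 positive lit(s) -> Horn
Clause 5: 2 positive lit(s) -> not Horn
Clause 6: 2 positive lit(s) -> not Horn
Total Horn clauses = 2.

2


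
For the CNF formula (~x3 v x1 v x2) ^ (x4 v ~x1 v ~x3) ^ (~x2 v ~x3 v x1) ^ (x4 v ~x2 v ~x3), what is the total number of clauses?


Each group enclosed in parentheses joined by ^ is one clause.
Counting the conjuncts: 4 clauses.

4


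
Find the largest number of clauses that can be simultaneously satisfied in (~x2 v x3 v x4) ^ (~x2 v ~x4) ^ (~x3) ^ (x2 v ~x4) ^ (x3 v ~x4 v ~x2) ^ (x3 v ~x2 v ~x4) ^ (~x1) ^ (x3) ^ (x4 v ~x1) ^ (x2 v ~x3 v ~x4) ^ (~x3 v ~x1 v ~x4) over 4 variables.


Enumerate all 16 truth assignments.
For each, count how many of the 11 clauses are satisfied.
The formula is not fully satisfiable, so the maximum is below 11.
Maximum simultaneously satisfiable clauses = 10.

10


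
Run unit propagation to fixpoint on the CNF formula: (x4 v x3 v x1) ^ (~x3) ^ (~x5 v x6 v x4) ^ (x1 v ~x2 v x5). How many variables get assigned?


Unit propagation repeatedly assigns the literal in any unit clause, then simplifies.
Assignments in order: x3 = F.
No further unit clauses remain.
Total variables assigned = 1.

1


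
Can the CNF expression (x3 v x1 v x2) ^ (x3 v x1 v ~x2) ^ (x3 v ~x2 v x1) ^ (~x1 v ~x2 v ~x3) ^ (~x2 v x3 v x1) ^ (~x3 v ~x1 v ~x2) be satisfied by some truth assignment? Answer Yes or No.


Check all 8 possible truth assignments.
Number of satisfying assignments found: 5.
The formula is satisfiable.

Yes


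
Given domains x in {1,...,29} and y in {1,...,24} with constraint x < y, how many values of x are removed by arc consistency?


For the constraint x < y, x needs a supporting value in y's domain.
x can be at most 23 (one less than y's maximum).
Valid x values from domain: 23 out of 29.
Pruned = 29 - 23 = 6.

6


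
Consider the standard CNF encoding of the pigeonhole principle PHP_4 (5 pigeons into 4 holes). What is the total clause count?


The PHP encoding has two parts:
1) At-least-one-hole clauses: 5 (one per pigeon, each with 4 literals).
2) At-most-one-pigeon-per-hole clauses: 4 holes * C(5,2) = 4 * 10 = 40.
Total clauses = 5 + 40 = 45.

45


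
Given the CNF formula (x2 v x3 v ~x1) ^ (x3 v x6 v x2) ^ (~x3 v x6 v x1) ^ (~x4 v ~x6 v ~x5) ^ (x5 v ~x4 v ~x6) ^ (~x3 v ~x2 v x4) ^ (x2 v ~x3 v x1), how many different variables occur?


Identify each distinct variable in the formula.
Variables found: x1, x2, x3, x4, x5, x6.
Total distinct variables = 6.

6


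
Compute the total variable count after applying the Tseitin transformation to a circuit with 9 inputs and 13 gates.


The Tseitin transformation introduces one auxiliary variable per gate.
Total variables = inputs + gates = 9 + 13 = 22.

22


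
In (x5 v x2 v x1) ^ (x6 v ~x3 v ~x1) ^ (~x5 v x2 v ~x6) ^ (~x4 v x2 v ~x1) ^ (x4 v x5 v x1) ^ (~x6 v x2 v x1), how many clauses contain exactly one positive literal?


A definite clause has exactly one positive literal.
Clause 1: 3 positive -> not definite
Clause 2: 1 positive -> definite
Clause 3: 1 positive -> definite
Clause 4: 1 positive -> definite
Clause 5: 3 positive -> not definite
Clause 6: 2 positive -> not definite
Definite clause count = 3.

3


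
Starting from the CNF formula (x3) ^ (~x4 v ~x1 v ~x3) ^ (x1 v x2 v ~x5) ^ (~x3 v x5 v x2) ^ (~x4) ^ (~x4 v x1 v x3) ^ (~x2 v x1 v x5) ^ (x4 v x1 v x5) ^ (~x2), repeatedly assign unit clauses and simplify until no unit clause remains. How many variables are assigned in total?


Unit propagation repeatedly assigns the literal in any unit clause, then simplifies.
Assignments in order: x3 = T, x4 = F, x2 = F, x5 = T, x1 = T.
No further unit clauses remain.
Total variables assigned = 5.

5


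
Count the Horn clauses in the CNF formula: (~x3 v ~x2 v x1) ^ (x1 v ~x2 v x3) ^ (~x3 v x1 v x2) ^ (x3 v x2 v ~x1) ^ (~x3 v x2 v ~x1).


A Horn clause has at most one positive literal.
Clause 1: 1 positive lit(s) -> Horn
Clause 2: 2 positive lit(s) -> not Horn
Clause 3: 2 positive lit(s) -> not Horn
Clause 4: 2 positive lit(s) -> not Horn
Clause 5: 1 positive lit(s) -> Horn
Total Horn clauses = 2.

2


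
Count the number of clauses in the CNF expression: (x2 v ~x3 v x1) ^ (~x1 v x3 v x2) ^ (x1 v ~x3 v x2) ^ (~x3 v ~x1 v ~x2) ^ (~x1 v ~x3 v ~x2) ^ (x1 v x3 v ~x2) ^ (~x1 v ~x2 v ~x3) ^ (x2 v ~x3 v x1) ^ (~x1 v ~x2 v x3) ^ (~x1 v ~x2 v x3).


Each group enclosed in parentheses joined by ^ is one clause.
Counting the conjuncts: 10 clauses.

10


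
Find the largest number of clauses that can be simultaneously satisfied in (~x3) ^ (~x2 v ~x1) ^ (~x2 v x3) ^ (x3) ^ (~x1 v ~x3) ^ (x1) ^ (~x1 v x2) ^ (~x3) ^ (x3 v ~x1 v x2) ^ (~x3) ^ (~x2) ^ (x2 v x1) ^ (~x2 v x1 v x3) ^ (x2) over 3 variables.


Enumerate all 8 truth assignments.
For each, count how many of the 14 clauses are satisfied.
The formula is not fully satisfiable, so the maximum is below 14.
Maximum simultaneously satisfiable clauses = 10.

10


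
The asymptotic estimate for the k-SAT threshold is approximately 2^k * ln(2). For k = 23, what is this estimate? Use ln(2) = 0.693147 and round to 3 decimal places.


Using the asymptotic formula: threshold ~ 2^k * ln(2).
2^23 = 8388608.
8388608 * 0.693147 = 5814538.469.

5814538.469


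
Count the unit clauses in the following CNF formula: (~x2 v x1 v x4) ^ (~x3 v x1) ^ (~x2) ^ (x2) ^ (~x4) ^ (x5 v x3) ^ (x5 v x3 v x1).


A unit clause contains exactly one literal.
Unit clauses found: (~x2), (x2), (~x4).
Count = 3.

3


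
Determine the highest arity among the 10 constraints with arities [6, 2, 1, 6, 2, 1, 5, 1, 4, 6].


The arities are: 6, 2, 1, 6, 2, 1, 5, 1, 4, 6.
Scan for the maximum value.
Maximum arity = 6.

6


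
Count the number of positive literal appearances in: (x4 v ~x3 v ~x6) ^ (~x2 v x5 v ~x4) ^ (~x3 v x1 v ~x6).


Scan each clause for unnegated literals.
Clause 1: 1 positive; Clause 2: 1 positive; Clause 3: 1 positive.
Total positive literal occurrences = 3.

3


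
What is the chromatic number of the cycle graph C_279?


An odd cycle cannot be 2-colored: alternating two colors around the cycle returns to the start with a conflict.
Since 279 is odd, three colors are required (and three suffice).
Chromatic number = 3.

3


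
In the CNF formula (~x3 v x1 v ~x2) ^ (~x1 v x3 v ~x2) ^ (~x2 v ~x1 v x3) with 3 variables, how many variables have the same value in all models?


Find all satisfying assignments: 6 model(s).
Check which variables have the same value in every model.
No variable is fixed across all models.
Backbone size = 0.

0


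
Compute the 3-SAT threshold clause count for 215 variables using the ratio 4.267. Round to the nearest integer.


The 3-SAT phase transition occurs at approximately 4.267 clauses per variable.
m = 4.267 * 215 = 917.405.
Rounded to nearest integer: 917.

917
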